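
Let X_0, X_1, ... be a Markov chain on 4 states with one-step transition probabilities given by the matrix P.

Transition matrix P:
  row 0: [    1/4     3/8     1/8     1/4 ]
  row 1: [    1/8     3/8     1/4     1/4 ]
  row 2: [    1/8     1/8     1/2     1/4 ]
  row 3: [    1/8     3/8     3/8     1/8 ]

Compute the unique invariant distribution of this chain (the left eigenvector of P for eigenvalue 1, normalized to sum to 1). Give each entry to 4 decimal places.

Balance equations π_j = Σ_i π_i·P[i][j]:
  π_0 = 1/4·π_0 + 1/8·π_1 + 1/8·π_2 + 1/8·π_3
  π_1 = 3/8·π_0 + 3/8·π_1 + 1/8·π_2 + 3/8·π_3
  π_2 = 1/8·π_0 + 1/4·π_1 + 1/2·π_2 + 3/8·π_3
  normalize: π_0 + π_1 + π_2 + π_3 = 1
Solving the linear system gives exactly π = [1/7, 109/378, 131/378, 2/9].

π = [0.1429, 0.2884, 0.3466, 0.2222]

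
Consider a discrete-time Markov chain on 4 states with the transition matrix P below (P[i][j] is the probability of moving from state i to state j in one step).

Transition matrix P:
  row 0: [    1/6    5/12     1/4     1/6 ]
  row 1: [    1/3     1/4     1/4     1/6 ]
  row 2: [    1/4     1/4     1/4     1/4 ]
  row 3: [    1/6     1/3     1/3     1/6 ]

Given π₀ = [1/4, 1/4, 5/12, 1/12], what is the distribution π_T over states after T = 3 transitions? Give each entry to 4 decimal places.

t=0: π = [0.2500, 0.2500, 0.4167, 0.0833]
t=1: π = [0.2431, 0.2986, 0.2569, 0.2014]
t=2: π = [0.2378, 0.3073, 0.2668, 0.1881]
t=3: π = [0.2401, 0.3053, 0.2657, 0.1889]

π = [0.2401, 0.3053, 0.2657, 0.1889]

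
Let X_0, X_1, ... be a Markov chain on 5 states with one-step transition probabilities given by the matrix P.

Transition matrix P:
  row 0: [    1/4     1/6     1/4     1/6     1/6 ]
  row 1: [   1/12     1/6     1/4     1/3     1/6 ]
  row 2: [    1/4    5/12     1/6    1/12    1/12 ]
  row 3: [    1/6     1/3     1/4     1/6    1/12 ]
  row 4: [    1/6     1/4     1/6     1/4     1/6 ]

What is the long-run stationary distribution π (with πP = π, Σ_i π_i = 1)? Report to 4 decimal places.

Balance equations π_j = Σ_i π_i·P[i][j]:
  π_0 = 1/4·π_0 + 1/12·π_1 + 1/4·π_2 + 1/6·π_3 + 1/6·π_4
  π_1 = 1/6·π_0 + 1/6·π_1 + 5/12·π_2 + 1/3·π_3 + 1/4·π_4
  π_2 = 1/4·π_0 + 1/4·π_1 + 1/6·π_2 + 1/4·π_3 + 1/6·π_4
  π_3 = 1/6·π_0 + 1/3·π_1 + 1/12·π_2 + 1/6·π_3 + 1/4·π_4
  normalize: π_0 + π_1 + π_2 + π_3 + π_4 = 1
Solving the linear system gives exactly π = [27/152, 973/3648, 805/3648, 743/3648, 479/3648].

π = [0.1776, 0.2667, 0.2207, 0.2037, 0.1313]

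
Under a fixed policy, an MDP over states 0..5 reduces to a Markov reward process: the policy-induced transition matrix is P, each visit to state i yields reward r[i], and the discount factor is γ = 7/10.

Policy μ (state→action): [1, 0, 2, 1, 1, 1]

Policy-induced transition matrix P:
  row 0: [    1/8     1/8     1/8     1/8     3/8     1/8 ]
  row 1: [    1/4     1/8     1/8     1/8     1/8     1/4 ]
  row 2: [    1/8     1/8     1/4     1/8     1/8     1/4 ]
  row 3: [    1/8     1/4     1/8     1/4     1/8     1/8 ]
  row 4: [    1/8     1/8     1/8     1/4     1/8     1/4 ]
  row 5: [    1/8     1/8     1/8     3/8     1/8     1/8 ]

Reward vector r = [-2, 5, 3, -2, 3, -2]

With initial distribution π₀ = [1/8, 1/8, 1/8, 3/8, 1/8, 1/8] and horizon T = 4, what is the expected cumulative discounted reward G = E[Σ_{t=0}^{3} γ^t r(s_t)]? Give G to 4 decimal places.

t=0: π = [0.1250, 0.1250, 0.1250, 0.3750, 0.1250, 0.1250], E[r] = 0.1250, γ^t·E[r] = 0.125000, running G = 0.125000
t=1: π = [0.1406, 0.1719, 0.1406, 0.2188, 0.1563, 0.1719], E[r] = 0.6875, γ^t·E[r] = 0.481250, running G = 0.606250
t=2: π = [0.1465, 0.1523, 0.1426, 0.2148, 0.1602, 0.1836], E[r] = 0.5801, γ^t·E[r] = 0.284238, running G = 0.890488
t=3: π = [0.1440, 0.1519, 0.1428, 0.2178, 0.1616, 0.1819], E[r] = 0.5852, γ^t·E[r] = 0.200725, running G = 1.091214

G = 1.0912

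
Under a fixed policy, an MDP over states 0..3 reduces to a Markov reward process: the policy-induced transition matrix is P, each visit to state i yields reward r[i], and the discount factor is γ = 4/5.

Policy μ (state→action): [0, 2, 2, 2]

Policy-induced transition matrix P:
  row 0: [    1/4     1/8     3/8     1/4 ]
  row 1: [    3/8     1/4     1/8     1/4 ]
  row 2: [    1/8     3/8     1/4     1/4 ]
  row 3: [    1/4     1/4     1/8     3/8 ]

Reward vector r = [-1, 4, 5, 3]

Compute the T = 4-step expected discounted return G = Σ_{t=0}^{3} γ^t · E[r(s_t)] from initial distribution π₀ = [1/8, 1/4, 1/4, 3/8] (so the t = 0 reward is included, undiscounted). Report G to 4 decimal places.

t=0: π = [0.1250, 0.2500, 0.2500, 0.3750], E[r] = 3.2500, γ^t·E[r] = 3.250000, running G = 3.250000
t=1: π = [0.2500, 0.2656, 0.1875, 0.2969], E[r] = 2.6406, γ^t·E[r] = 2.112500, running G = 5.362500
t=2: π = [0.2598, 0.2422, 0.2109, 0.2871], E[r] = 2.6250, γ^t·E[r] = 1.680000, running G = 7.042500
t=3: π = [0.2539, 0.2439, 0.2163, 0.2859], E[r] = 2.6609, γ^t·E[r] = 1.362375, running G = 8.404875

G = 8.4049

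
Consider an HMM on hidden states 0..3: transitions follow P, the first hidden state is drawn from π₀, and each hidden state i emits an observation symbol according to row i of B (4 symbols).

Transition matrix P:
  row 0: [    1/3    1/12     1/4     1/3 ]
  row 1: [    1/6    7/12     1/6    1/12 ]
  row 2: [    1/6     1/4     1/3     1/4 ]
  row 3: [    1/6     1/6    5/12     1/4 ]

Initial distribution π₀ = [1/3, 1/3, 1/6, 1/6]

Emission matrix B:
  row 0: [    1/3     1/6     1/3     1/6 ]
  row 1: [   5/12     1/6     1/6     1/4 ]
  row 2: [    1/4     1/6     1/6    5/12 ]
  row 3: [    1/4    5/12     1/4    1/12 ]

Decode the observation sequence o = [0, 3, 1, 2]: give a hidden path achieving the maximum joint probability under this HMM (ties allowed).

path = [1, 1, 1, 1]

t=0: δ = [1.111e-01, 1.389e-01, 4.167e-02, 4.167e-02]  (obs o_0=0)
t=1: δ = [6.173e-03, 2.025e-02, 1.157e-02, 3.086e-03]  ψ = [0, 1, 0, 0]  (obs o_1=3)
t=2: δ = [5.626e-04, 1.969e-03, 6.430e-04, 1.206e-03]  ψ = [1, 1, 2, 2]  (obs o_2=1)
t=3: δ = [1.094e-04, 1.915e-04, 8.372e-05, 7.535e-05]  ψ = [1, 1, 3, 3]  (obs o_3=2)
backtrack: best end state = 1; path = [1, 1, 1, 1]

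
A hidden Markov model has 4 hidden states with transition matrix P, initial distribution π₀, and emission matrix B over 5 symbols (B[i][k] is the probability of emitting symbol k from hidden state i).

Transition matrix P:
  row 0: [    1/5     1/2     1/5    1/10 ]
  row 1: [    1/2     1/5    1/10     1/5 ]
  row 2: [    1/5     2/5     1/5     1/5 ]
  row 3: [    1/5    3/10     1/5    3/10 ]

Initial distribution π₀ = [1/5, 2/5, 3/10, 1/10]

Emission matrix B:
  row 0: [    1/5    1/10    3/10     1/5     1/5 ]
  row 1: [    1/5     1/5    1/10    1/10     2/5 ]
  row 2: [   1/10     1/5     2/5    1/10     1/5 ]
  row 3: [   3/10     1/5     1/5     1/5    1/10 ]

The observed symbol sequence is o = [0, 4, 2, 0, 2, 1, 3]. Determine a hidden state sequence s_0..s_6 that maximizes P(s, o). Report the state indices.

t=0: δ = [4.000e-02, 8.000e-02, 3.000e-02, 3.000e-02]  (obs o_0=0)
t=1: δ = [8.000e-03, 8.000e-03, 1.600e-03, 1.600e-03]  ψ = [1, 0, 0, 1]  (obs o_1=4)
t=2: δ = [1.200e-03, 4.000e-04, 6.400e-04, 3.200e-04]  ψ = [1, 0, 0, 1]  (obs o_2=2)
t=3: δ = [4.800e-05, 1.200e-04, 2.400e-05, 3.840e-05]  ψ = [0, 0, 0, 2]  (obs o_3=0)
t=4: δ = [1.800e-05, 2.400e-06, 4.800e-06, 4.800e-06]  ψ = [1, 0, 1, 1]  (obs o_4=2)
t=5: δ = [3.600e-07, 1.800e-06, 7.200e-07, 3.600e-07]  ψ = [0, 0, 0, 0]  (obs o_5=1)
t=6: δ = [1.800e-07, 3.600e-08, 1.800e-08, 7.200e-08]  ψ = [1, 1, 1, 1]  (obs o_6=3)
backtrack: best end state = 0; path = [0, 1, 0, 1, 0, 1, 0]

path = [0, 1, 0, 1, 0, 1, 0]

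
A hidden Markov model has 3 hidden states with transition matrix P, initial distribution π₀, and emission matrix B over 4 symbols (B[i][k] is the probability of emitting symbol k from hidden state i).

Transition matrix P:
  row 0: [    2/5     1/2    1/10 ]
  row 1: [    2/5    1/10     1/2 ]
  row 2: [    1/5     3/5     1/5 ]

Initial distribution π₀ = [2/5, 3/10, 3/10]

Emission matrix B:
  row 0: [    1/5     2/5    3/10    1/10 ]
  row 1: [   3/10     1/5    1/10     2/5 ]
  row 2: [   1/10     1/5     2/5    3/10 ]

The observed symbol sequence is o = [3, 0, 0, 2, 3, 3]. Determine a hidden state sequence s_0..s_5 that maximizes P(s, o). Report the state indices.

t=0: δ = [4.000e-02, 1.200e-01, 9.000e-02]  (obs o_0=3)
t=1: δ = [9.600e-03, 1.620e-02, 6.000e-03]  ψ = [1, 2, 1]  (obs o_1=0)
t=2: δ = [1.296e-03, 1.440e-03, 8.100e-04]  ψ = [1, 0, 1]  (obs o_2=0)
t=3: δ = [1.728e-04, 6.480e-05, 2.880e-04]  ψ = [1, 0, 1]  (obs o_3=2)
t=4: δ = [6.912e-06, 6.912e-05, 1.728e-05]  ψ = [0, 2, 2]  (obs o_4=3)
t=5: δ = [2.765e-06, 4.147e-06, 1.037e-05]  ψ = [1, 2, 1]  (obs o_5=3)
backtrack: best end state = 2; path = [1, 0, 1, 2, 1, 2]

path = [1, 0, 1, 2, 1, 2]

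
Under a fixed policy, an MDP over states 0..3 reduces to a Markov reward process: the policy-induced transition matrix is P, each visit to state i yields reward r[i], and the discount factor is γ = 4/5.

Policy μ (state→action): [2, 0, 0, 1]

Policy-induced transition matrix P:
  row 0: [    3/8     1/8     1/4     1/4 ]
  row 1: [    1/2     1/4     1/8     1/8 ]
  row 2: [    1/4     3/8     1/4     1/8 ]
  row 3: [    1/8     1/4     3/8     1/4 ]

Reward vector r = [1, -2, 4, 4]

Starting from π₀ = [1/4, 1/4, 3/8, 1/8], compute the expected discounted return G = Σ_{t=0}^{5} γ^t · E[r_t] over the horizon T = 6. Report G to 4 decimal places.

t=0: π = [0.2500, 0.2500, 0.3750, 0.1250], E[r] = 1.7500, γ^t·E[r] = 1.750000, running G = 1.750000
t=1: π = [0.3281, 0.2656, 0.2344, 0.1719], E[r] = 1.4219, γ^t·E[r] = 1.137500, running G = 2.887500
t=2: π = [0.3359, 0.2383, 0.2383, 0.1875], E[r] = 1.5625, γ^t·E[r] = 1.000000, running G = 3.887500
t=3: π = [0.3281, 0.2378, 0.2437, 0.1904], E[r] = 1.5889, γ^t·E[r] = 0.813500, running G = 4.701000
t=4: π = [0.3267, 0.2394, 0.2441, 0.1898], E[r] = 1.5834, γ^t·E[r] = 0.648550, running G = 5.349550
t=5: π = [0.3270, 0.2397, 0.2438, 0.1896], E[r] = 1.5810, γ^t·E[r] = 0.518075, running G = 5.867625

G = 5.8676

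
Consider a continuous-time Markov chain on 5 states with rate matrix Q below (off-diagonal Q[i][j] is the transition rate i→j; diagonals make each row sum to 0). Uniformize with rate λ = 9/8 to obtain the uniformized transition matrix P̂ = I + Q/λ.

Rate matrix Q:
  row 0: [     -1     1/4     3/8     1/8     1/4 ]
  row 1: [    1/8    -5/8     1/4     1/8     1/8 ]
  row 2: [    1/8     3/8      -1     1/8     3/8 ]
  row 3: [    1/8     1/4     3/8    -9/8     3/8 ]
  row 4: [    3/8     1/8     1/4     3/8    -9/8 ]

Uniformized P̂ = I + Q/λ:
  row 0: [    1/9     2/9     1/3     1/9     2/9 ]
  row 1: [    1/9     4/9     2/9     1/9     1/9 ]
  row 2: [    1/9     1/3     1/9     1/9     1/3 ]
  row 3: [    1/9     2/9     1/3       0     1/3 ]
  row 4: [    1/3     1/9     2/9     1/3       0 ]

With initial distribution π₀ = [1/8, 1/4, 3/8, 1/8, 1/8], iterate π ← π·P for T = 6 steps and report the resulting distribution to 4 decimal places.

π = [0.1531, 0.2915, 0.2290, 0.1378, 0.1886]

t=0: π = [0.1250, 0.2500, 0.3750, 0.1250, 0.1250]
t=1: π = [0.1389, 0.3056, 0.2083, 0.1250, 0.2222]
t=2: π = [0.1605, 0.2886, 0.2284, 0.1466, 0.1759]
t=3: π = [0.1502, 0.2922, 0.2310, 0.1339, 0.1927]
t=4: π = [0.1539, 0.2914, 0.2281, 0.1391, 0.1875]
t=5: π = [0.1528, 0.2915, 0.2294, 0.1373, 0.1890]
t=6: π = [0.1531, 0.2915, 0.2290, 0.1378, 0.1886]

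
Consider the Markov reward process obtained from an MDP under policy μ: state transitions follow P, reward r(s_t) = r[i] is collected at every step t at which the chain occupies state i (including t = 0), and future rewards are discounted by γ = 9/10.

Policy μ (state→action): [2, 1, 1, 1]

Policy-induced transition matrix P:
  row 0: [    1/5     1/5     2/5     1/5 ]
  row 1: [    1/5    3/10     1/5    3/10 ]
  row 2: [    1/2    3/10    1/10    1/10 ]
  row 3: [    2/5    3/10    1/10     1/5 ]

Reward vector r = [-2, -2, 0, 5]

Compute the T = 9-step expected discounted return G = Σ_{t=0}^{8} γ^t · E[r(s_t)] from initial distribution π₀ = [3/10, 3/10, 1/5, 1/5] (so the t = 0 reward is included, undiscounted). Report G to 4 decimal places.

t=0: π = [0.3000, 0.3000, 0.2000, 0.2000], E[r] = -0.2000, γ^t·E[r] = -0.200000, running G = -0.200000
t=1: π = [0.3000, 0.2700, 0.2200, 0.2100], E[r] = -0.0900, γ^t·E[r] = -0.081000, running G = -0.281000
t=2: π = [0.3080, 0.2700, 0.2170, 0.2050], E[r] = -0.1310, γ^t·E[r] = -0.106110, running G = -0.387110
t=3: π = [0.3061, 0.2692, 0.2194, 0.2053], E[r] = -0.1241, γ^t·E[r] = -0.090469, running G = -0.477579
t=4: π = [0.3069, 0.2694, 0.2188, 0.2050], E[r] = -0.1276, γ^t·E[r] = -0.083745, running G = -0.561324
t=5: π = [0.3066, 0.2693, 0.2190, 0.2051], E[r] = -0.1265, γ^t·E[r] = -0.074724, running G = -0.636048
t=6: π = [0.3067, 0.2693, 0.2189, 0.2050], E[r] = -0.1269, γ^t·E[r] = -0.067466, running G = -0.703513
t=7: π = [0.3067, 0.2693, 0.2189, 0.2050], E[r] = -0.1268, γ^t·E[r] = -0.060653, running G = -0.764166
t=8: π = [0.3067, 0.2693, 0.2189, 0.2050], E[r] = -0.1269, γ^t·E[r] = -0.054609, running G = -0.818775

G = -0.8188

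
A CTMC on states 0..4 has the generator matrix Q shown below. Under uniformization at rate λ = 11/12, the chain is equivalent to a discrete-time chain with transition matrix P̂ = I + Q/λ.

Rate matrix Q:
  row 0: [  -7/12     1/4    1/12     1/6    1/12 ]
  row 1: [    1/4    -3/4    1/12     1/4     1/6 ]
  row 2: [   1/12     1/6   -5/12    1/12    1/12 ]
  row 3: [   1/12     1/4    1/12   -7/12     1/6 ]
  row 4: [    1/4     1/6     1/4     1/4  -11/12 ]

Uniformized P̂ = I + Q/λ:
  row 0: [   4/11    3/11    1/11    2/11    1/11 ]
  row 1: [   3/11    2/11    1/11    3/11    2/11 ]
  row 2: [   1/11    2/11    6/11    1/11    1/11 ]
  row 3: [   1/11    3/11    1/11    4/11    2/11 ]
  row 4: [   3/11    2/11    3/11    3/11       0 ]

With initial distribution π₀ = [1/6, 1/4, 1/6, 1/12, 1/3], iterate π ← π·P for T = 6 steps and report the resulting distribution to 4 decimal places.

t=0: π = [0.1667, 0.2500, 0.1667, 0.0833, 0.3333]
t=1: π = [0.2424, 0.2045, 0.2273, 0.2348, 0.0909]
t=2: π = [0.2107, 0.2252, 0.2107, 0.2307, 0.1226]
t=3: π = [0.2116, 0.2220, 0.2090, 0.2362, 0.1212]
t=4: π = [0.2110, 0.2225, 0.2079, 0.2370, 0.1215]
t=5: π = [0.2110, 0.2225, 0.2075, 0.2373, 0.1216]
t=6: π = [0.2110, 0.2226, 0.2074, 0.2374, 0.1217]

π = [0.2110, 0.2226, 0.2074, 0.2374, 0.1217]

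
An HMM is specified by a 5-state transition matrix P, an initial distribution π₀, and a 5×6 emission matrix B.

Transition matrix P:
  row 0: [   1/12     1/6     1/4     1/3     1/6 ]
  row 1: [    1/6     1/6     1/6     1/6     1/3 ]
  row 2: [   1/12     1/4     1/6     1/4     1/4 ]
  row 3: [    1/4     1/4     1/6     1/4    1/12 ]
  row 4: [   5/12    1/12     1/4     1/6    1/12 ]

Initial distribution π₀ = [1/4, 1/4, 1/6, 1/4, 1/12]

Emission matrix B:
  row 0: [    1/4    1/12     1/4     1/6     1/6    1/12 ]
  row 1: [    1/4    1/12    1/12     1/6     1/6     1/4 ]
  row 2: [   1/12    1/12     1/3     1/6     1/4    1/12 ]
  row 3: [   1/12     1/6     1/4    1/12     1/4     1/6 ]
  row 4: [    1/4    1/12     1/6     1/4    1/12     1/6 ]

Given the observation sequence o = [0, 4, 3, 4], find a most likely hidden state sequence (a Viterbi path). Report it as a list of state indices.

path = [0, 3, 0, 3]

t=0: δ = [6.250e-02, 6.250e-02, 1.389e-02, 2.083e-02, 2.083e-02]  (obs o_0=0)
t=1: δ = [1.736e-03, 1.736e-03, 3.906e-03, 5.208e-03, 1.736e-03]  ψ = [1, 0, 0, 0, 1]  (obs o_1=4)
t=2: δ = [2.170e-04, 2.170e-04, 1.447e-04, 1.085e-04, 2.441e-04]  ψ = [3, 3, 3, 3, 2]  (obs o_2=3)
t=3: δ = [1.695e-05, 6.028e-06, 1.526e-05, 1.808e-05, 6.028e-06]  ψ = [4, 0, 4, 0, 1]  (obs o_3=4)
backtrack: best end state = 3; path = [0, 3, 0, 3]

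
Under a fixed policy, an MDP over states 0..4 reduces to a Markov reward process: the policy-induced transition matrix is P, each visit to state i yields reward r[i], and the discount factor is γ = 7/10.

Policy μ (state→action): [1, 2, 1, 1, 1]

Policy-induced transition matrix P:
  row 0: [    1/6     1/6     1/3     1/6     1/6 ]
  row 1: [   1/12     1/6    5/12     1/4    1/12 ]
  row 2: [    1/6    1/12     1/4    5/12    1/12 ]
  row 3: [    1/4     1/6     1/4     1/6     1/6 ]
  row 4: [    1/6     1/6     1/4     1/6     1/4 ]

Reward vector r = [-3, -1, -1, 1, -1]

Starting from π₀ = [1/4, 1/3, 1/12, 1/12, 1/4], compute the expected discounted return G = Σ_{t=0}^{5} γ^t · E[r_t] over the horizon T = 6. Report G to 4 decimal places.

t=0: π = [0.2500, 0.3333, 0.0833, 0.0833, 0.2500], E[r] = -1.3333, γ^t·E[r] = -1.333333, running G = -1.333333
t=1: π = [0.1458, 0.1597, 0.3264, 0.2153, 0.1528], E[r] = -0.8611, γ^t·E[r] = -0.602778, running G = -1.936111
t=2: π = [0.1713, 0.1395, 0.2888, 0.2616, 0.1389], E[r] = -0.8194, γ^t·E[r] = -0.401528, running G = -2.337639
t=3: π = [0.1768, 0.1426, 0.2875, 0.2505, 0.1426], E[r] = -0.8527, γ^t·E[r] = -0.292483, running G = -2.630122
t=4: π = [0.1757, 0.1427, 0.2885, 0.2504, 0.1427], E[r] = -0.8505, γ^t·E[r] = -0.204194, running G = -2.834316
t=5: π = [0.1756, 0.1426, 0.2884, 0.2507, 0.1426], E[r] = -0.8499, γ^t·E[r] = -0.142846, running G = -2.977161

G = -2.9772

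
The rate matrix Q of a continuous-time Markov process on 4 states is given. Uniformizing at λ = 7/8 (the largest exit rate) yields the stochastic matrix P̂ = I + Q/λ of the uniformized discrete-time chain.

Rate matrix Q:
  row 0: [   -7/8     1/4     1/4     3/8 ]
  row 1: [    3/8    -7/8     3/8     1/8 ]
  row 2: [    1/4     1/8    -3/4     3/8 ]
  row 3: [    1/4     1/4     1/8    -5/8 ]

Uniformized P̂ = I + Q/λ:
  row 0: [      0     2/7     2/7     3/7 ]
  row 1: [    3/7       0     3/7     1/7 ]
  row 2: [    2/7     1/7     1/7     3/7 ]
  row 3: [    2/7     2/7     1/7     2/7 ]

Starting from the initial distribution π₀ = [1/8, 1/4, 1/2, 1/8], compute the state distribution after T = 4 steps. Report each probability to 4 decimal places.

t=0: π = [0.1250, 0.2500, 0.5000, 0.1250]
t=1: π = [0.2857, 0.1429, 0.2321, 0.3393]
t=2: π = [0.2245, 0.2117, 0.2245, 0.3393]
t=3: π = [0.2518, 0.1931, 0.2354, 0.3196]
t=4: π = [0.2414, 0.1969, 0.2340, 0.3277]

π = [0.2414, 0.1969, 0.2340, 0.3277]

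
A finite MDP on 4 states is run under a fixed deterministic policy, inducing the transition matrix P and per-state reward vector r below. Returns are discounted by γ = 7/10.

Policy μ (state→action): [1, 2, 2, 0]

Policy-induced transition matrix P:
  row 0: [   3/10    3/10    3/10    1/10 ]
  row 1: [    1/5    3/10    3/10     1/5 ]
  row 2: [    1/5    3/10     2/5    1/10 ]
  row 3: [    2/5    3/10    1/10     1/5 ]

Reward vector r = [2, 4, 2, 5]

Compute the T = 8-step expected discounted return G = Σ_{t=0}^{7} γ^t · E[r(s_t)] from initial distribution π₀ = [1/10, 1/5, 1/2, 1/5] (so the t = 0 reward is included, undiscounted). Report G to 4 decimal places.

t=0: π = [0.1000, 0.2000, 0.5000, 0.2000], E[r] = 3.0000, γ^t·E[r] = 3.000000, running G = 3.000000
t=1: π = [0.2500, 0.3000, 0.3100, 0.1400], E[r] = 3.0200, γ^t·E[r] = 2.114000, running G = 5.114000
t=2: π = [0.2530, 0.3000, 0.3030, 0.1440], E[r] = 3.0320, γ^t·E[r] = 1.485680, running G = 6.599680
t=3: π = [0.2541, 0.3000, 0.3015, 0.1444], E[r] = 3.0332, γ^t·E[r] = 1.040388, running G = 7.640068
t=4: π = [0.2543, 0.3000, 0.3013, 0.1444], E[r] = 3.0333, γ^t·E[r] = 0.728300, running G = 8.368368
t=5: π = [0.2543, 0.3000, 0.3012, 0.1444], E[r] = 3.0333, γ^t·E[r] = 0.509812, running G = 8.878180
t=6: π = [0.2543, 0.3000, 0.3012, 0.1444], E[r] = 3.0333, γ^t·E[r] = 0.356869, running G = 9.235048
t=7: π = [0.2543, 0.3000, 0.3012, 0.1444], E[r] = 3.0333, γ^t·E[r] = 0.249808, running G = 9.484857

G = 9.4849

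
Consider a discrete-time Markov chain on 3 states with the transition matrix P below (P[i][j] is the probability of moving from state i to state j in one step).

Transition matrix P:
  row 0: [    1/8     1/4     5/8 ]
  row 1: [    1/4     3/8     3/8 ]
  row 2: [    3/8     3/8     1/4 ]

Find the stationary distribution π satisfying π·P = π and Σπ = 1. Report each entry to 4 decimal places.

π = [0.2658, 0.3418, 0.3924]

Balance equations π_j = Σ_i π_i·P[i][j]:
  π_0 = 1/8·π_0 + 1/4·π_1 + 3/8·π_2
  π_1 = 1/4·π_0 + 3/8·π_1 + 3/8·π_2
  normalize: π_0 + π_1 + π_2 = 1
Solving the linear system gives exactly π = [21/79, 27/79, 31/79].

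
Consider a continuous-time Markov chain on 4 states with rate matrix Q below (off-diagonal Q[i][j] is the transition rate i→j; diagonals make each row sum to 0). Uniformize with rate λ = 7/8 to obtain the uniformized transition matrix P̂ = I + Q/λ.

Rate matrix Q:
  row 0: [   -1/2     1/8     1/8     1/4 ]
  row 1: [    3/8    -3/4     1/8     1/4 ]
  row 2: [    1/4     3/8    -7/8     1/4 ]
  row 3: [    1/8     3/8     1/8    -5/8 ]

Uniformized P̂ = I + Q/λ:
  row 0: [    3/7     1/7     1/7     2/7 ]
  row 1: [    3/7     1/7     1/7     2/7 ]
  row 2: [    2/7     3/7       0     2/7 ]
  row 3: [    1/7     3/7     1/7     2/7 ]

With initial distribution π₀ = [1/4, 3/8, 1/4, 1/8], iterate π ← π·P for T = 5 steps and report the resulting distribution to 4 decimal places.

π = [0.3291, 0.2602, 0.1250, 0.2857]

t=0: π = [0.2500, 0.3750, 0.2500, 0.1250]
t=1: π = [0.3571, 0.2500, 0.1071, 0.2857]
t=2: π = [0.3316, 0.2551, 0.1276, 0.2857]
t=3: π = [0.3287, 0.2609, 0.1246, 0.2857]
t=4: π = [0.3291, 0.2601, 0.1251, 0.2857]
t=5: π = [0.3291, 0.2602, 0.1250, 0.2857]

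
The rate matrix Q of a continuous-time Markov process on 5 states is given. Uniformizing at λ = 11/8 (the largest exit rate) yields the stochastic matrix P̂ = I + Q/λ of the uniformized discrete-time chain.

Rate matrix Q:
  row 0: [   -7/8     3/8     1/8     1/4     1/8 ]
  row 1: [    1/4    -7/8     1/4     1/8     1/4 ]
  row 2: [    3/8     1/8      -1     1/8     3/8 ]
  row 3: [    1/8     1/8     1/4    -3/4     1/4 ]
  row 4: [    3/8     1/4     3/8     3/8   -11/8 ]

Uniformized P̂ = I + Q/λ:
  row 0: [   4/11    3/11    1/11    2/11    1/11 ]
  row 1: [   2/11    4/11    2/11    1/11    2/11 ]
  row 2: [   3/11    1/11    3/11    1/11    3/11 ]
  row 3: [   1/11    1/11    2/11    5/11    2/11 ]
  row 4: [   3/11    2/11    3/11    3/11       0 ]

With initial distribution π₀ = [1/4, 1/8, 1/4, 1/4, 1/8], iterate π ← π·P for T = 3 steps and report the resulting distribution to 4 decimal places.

t=0: π = [0.2500, 0.1250, 0.2500, 0.2500, 0.1250]
t=1: π = [0.2386, 0.1818, 0.1932, 0.2273, 0.1591]
t=2: π = [0.2366, 0.1983, 0.1921, 0.2242, 0.1488]
t=3: π = [0.2354, 0.2015, 0.1913, 0.2210, 0.1507]

π = [0.2354, 0.2015, 0.1913, 0.2210, 0.1507]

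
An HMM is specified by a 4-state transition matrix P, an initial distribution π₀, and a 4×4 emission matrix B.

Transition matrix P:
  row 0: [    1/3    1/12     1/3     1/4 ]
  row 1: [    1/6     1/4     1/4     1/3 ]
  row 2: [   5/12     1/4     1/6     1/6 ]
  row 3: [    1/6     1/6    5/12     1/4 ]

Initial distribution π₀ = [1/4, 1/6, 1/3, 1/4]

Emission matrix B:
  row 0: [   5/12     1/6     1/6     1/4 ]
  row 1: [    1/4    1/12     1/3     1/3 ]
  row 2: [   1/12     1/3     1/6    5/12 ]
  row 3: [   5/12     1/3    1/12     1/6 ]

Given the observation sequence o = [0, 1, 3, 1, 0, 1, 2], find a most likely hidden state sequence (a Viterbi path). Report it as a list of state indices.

t=0: δ = [1.042e-01, 4.167e-02, 2.778e-02, 1.042e-01]  (obs o_0=0)
t=1: δ = [5.787e-03, 1.447e-03, 1.447e-02, 8.681e-03]  ψ = [0, 3, 3, 0]  (obs o_1=1)
t=2: δ = [1.507e-03, 1.206e-03, 1.507e-03, 4.019e-04]  ψ = [2, 2, 3, 2]  (obs o_2=3)
t=3: δ = [1.047e-04, 3.140e-05, 1.674e-04, 1.340e-04]  ψ = [2, 2, 0, 1]  (obs o_3=1)
t=4: δ = [2.907e-05, 1.047e-05, 4.651e-06, 1.395e-05]  ψ = [2, 2, 3, 3]  (obs o_4=0)
t=5: δ = [1.615e-06, 2.180e-07, 3.230e-06, 2.423e-06]  ψ = [0, 1, 0, 0]  (obs o_5=1)
t=6: δ = [2.243e-07, 2.692e-07, 1.682e-07, 5.047e-08]  ψ = [2, 2, 3, 3]  (obs o_6=2)
backtrack: best end state = 1; path = [3, 2, 0, 2, 0, 2, 1]

path = [3, 2, 0, 2, 0, 2, 1]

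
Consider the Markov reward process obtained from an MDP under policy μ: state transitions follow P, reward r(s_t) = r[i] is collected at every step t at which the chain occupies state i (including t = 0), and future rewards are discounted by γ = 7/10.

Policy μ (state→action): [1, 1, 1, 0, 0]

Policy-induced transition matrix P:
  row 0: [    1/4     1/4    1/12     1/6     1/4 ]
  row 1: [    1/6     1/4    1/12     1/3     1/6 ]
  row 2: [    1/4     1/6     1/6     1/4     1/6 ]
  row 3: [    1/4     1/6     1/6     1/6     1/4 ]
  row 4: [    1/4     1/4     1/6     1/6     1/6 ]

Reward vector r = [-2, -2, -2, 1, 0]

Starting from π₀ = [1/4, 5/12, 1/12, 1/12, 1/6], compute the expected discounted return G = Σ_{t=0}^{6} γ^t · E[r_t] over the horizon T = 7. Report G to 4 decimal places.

G = -3.3218

t=0: π = [0.2500, 0.4167, 0.0833, 0.0833, 0.1667], E[r] = -1.4167, γ^t·E[r] = -1.416667, running G = -1.416667
t=1: π = [0.2153, 0.2361, 0.1111, 0.2431, 0.1944], E[r] = -0.8819, γ^t·E[r] = -0.617361, running G = -2.034028
t=2: π = [0.2303, 0.2205, 0.1291, 0.2153, 0.2049], E[r] = -0.9444, γ^t·E[r] = -0.462778, running G = -2.496806
t=3: π = [0.2316, 0.2213, 0.1291, 0.2142, 0.2038], E[r] = -0.9499, γ^t·E[r] = -0.325814, running G = -2.822619
t=4: π = [0.2316, 0.2214, 0.1289, 0.2143, 0.2038], E[r] = -0.9494, γ^t·E[r] = -0.227960, running G = -3.050580
t=5: π = [0.2316, 0.2214, 0.1289, 0.2143, 0.2038], E[r] = -0.9494, γ^t·E[r] = -0.159570, running G = -3.210150
t=6: π = [0.2316, 0.2214, 0.1289, 0.2143, 0.2038], E[r] = -0.9494, γ^t·E[r] = -0.111699, running G = -3.321849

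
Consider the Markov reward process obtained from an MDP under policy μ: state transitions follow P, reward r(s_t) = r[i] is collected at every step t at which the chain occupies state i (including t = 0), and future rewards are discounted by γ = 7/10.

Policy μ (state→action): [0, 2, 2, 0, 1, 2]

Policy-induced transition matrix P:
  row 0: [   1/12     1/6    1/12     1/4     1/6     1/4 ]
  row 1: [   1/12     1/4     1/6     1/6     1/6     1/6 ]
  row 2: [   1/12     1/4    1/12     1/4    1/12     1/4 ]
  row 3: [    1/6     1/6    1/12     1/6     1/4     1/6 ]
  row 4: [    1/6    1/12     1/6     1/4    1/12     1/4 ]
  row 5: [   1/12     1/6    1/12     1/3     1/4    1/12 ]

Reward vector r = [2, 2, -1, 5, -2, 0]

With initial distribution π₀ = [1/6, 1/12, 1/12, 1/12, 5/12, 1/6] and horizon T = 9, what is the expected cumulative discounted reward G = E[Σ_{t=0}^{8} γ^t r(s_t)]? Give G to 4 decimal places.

G = 2.8799

t=0: π = [0.1667, 0.0833, 0.0833, 0.0833, 0.4167, 0.1667], E[r] = 0.0000, γ^t·E[r] = 0.000000, running G = 0.000000
t=1: π = [0.1250, 0.1458, 0.1250, 0.2500, 0.1458, 0.2083], E[r] = 1.3750, γ^t·E[r] = 0.962500, running G = 0.962500
t=2: π = [0.1163, 0.1771, 0.1076, 0.2344, 0.1823, 0.1823], E[r] = 1.2865, γ^t·E[r] = 0.630365, running G = 1.592865
t=3: π = [0.1181, 0.1752, 0.1133, 0.2309, 0.1772, 0.1853], E[r] = 1.2733, γ^t·E[r] = 0.436739, running G = 2.029604
t=4: π = [0.1173, 0.1759, 0.1127, 0.2316, 0.1771, 0.1853], E[r] = 1.2776, γ^t·E[r] = 0.306748, running G = 2.336352
t=5: π = [0.1174, 0.1760, 0.1128, 0.2315, 0.1773, 0.1852], E[r] = 1.2768, γ^t·E[r] = 0.214597, running G = 2.550950
t=6: π = [0.1174, 0.1760, 0.1128, 0.2315, 0.1772, 0.1852], E[r] = 1.2769, γ^t·E[r] = 0.150223, running G = 2.701173
t=7: π = [0.1174, 0.1760, 0.1128, 0.2315, 0.1772, 0.1852], E[r] = 1.2769, γ^t·E[r] = 0.105157, running G = 2.806330
t=8: π = [0.1174, 0.1760, 0.1128, 0.2315, 0.1772, 0.1852], E[r] = 1.2769, γ^t·E[r] = 0.073610, running G = 2.879940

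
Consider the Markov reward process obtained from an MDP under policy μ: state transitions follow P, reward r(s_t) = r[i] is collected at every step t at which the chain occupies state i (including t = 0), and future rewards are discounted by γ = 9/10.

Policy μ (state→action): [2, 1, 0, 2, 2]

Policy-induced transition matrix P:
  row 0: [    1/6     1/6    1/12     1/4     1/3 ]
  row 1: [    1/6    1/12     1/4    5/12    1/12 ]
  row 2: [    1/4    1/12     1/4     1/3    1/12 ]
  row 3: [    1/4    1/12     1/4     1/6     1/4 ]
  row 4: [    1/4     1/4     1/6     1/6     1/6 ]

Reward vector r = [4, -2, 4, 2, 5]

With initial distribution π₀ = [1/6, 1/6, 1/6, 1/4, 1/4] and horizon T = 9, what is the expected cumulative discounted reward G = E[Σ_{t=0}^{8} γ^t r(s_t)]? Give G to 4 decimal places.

t=0: π = [0.1667, 0.1667, 0.1667, 0.2500, 0.2500], E[r] = 2.7500, γ^t·E[r] = 2.750000, running G = 2.750000
t=1: π = [0.2222, 0.1389, 0.2014, 0.2500, 0.1875], E[r] = 2.8542, γ^t·E[r] = 2.568750, running G = 5.318750
t=2: π = [0.2199, 0.1331, 0.1973, 0.2535, 0.1962], E[r] = 2.8906, γ^t·E[r] = 2.341406, running G = 7.660156
t=3: π = [0.2206, 0.1344, 0.1970, 0.2512, 0.1969], E[r] = 2.8885, γ^t·E[r] = 2.105684, running G = 9.765840
t=4: π = [0.2204, 0.1345, 0.1968, 0.2515, 0.1967], E[r] = 2.8866, γ^t·E[r] = 1.893905, running G = 11.659745
t=5: π = [0.2204, 0.1345, 0.1969, 0.2515, 0.1967], E[r] = 2.8868, γ^t·E[r] = 1.704652, running G = 13.364396
t=6: π = [0.2204, 0.1345, 0.1969, 0.2515, 0.1967], E[r] = 2.8869, γ^t·E[r] = 1.534191, running G = 14.898587
t=7: π = [0.2204, 0.1345, 0.1969, 0.2515, 0.1967], E[r] = 2.8868, γ^t·E[r] = 1.380771, running G = 16.279358
t=8: π = [0.2204, 0.1345, 0.1969, 0.2515, 0.1967], E[r] = 2.8868, γ^t·E[r] = 1.242694, running G = 17.522052

G = 17.5221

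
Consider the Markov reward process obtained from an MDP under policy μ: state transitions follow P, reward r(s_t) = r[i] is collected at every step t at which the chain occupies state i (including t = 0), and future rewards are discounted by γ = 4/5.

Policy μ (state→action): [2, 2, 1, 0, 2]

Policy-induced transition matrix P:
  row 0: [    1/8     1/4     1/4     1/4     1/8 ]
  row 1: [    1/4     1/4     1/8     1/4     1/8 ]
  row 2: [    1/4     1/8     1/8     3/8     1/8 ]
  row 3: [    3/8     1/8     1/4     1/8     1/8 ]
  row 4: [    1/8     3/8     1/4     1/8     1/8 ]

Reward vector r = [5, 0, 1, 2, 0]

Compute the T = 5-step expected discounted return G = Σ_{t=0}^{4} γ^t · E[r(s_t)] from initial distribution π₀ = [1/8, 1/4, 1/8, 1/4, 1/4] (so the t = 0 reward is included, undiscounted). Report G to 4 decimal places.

G = 5.5244

t=0: π = [0.1250, 0.2500, 0.1250, 0.2500, 0.2500], E[r] = 1.2500, γ^t·E[r] = 1.250000, running G = 1.250000
t=1: π = [0.2344, 0.2344, 0.2031, 0.2031, 0.1250], E[r] = 1.7813, γ^t·E[r] = 1.425000, running G = 2.675000
t=2: π = [0.2305, 0.2148, 0.1953, 0.2344, 0.1250], E[r] = 1.8164, γ^t·E[r] = 1.162500, running G = 3.837500
t=3: π = [0.2349, 0.2119, 0.1987, 0.2295, 0.1250], E[r] = 1.8320, γ^t·E[r] = 0.938000, running G = 4.775500
t=4: π = [0.2337, 0.2121, 0.1987, 0.2305, 0.1250], E[r] = 1.8282, γ^t·E[r] = 0.748850, running G = 5.524350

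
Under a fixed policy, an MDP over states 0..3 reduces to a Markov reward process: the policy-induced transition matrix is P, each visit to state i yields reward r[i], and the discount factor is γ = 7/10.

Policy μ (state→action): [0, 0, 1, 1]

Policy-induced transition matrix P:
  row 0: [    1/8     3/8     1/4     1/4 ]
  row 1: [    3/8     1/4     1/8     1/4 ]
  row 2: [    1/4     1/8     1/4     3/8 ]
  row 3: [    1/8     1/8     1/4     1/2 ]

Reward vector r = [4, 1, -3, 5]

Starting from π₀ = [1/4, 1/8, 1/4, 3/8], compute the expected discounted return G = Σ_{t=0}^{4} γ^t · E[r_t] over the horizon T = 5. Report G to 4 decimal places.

t=0: π = [0.2500, 0.1250, 0.2500, 0.3750], E[r] = 2.2500, γ^t·E[r] = 2.250000, running G = 2.250000
t=1: π = [0.1875, 0.2031, 0.2344, 0.3750], E[r] = 2.1250, γ^t·E[r] = 1.487500, running G = 3.737500
t=2: π = [0.2051, 0.1973, 0.2246, 0.3730], E[r] = 2.2090, γ^t·E[r] = 1.082402, running G = 4.819902
t=3: π = [0.2024, 0.2009, 0.2253, 0.3713], E[r] = 2.1912, γ^t·E[r] = 0.751569, running G = 5.571471
t=4: π = [0.2034, 0.2007, 0.2249, 0.3710], E[r] = 2.1947, γ^t·E[r] = 0.526941, running G = 6.098412

G = 6.0984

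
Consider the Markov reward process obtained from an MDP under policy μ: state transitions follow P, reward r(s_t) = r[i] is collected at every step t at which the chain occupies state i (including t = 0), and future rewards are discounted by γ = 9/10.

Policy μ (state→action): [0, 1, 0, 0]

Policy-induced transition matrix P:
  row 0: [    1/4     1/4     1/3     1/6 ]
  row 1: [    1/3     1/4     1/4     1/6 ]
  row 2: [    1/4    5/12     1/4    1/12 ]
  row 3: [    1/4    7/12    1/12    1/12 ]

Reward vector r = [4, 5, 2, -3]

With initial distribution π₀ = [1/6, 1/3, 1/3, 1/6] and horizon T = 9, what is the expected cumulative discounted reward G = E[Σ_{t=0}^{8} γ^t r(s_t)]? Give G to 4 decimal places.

G = 17.4224

t=0: π = [0.1667, 0.3333, 0.3333, 0.1667], E[r] = 2.5000, γ^t·E[r] = 2.500000, running G = 2.500000
t=1: π = [0.2778, 0.3611, 0.2361, 0.1250], E[r] = 3.0139, γ^t·E[r] = 2.712500, running G = 5.212500
t=2: π = [0.2801, 0.3310, 0.2523, 0.1366], E[r] = 2.8704, γ^t·E[r] = 2.325000, running G = 7.537500
t=3: π = [0.2776, 0.3376, 0.2506, 0.1343], E[r] = 2.8966, γ^t·E[r] = 2.111625, running G = 9.649125
t=4: π = [0.2781, 0.3365, 0.2508, 0.1346], E[r] = 2.8928, γ^t·E[r] = 1.897984, running G = 11.547109
t=5: π = [0.2780, 0.3367, 0.2507, 0.1346], E[r] = 2.8933, γ^t·E[r] = 1.708459, running G = 13.255568
t=6: π = [0.2781, 0.3366, 0.2507, 0.1346], E[r] = 2.8932, γ^t·E[r] = 1.537588, running G = 14.793157
t=7: π = [0.2781, 0.3366, 0.2507, 0.1346], E[r] = 2.8932, γ^t·E[r] = 1.383831, running G = 16.176988
t=8: π = [0.2781, 0.3366, 0.2507, 0.1346], E[r] = 2.8932, γ^t·E[r] = 1.245448, running G = 17.422436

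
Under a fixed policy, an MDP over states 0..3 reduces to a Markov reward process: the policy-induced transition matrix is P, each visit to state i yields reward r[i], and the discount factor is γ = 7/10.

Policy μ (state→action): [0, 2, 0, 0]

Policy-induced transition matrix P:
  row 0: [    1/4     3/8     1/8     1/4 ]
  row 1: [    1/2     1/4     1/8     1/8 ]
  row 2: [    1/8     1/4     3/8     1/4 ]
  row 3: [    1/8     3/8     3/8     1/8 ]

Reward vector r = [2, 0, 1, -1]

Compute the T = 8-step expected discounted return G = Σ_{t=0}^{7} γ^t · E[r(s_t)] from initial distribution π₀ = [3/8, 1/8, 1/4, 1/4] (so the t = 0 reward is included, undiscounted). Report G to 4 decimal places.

t=0: π = [0.3750, 0.1250, 0.2500, 0.2500], E[r] = 0.7500, γ^t·E[r] = 0.750000, running G = 0.750000
t=1: π = [0.2188, 0.3281, 0.2500, 0.2031], E[r] = 0.4844, γ^t·E[r] = 0.339063, running G = 1.089063
t=2: π = [0.2754, 0.3027, 0.2383, 0.1836], E[r] = 0.6055, γ^t·E[r] = 0.296680, running G = 1.385742
t=3: π = [0.2729, 0.3074, 0.2305, 0.1892], E[r] = 0.5872, γ^t·E[r] = 0.201395, running G = 1.587137
t=4: π = [0.2744, 0.3078, 0.2299, 0.1879], E[r] = 0.5908, γ^t·E[r] = 0.141841, running G = 1.728979
t=5: π = [0.2747, 0.3078, 0.2295, 0.1880], E[r] = 0.5908, γ^t·E[r] = 0.099304, running G = 1.828282
t=6: π = [0.2748, 0.3078, 0.2294, 0.1880], E[r] = 0.5909, γ^t·E[r] = 0.069516, running G = 1.897798
t=7: π = [0.2748, 0.3078, 0.2293, 0.1880], E[r] = 0.5909, γ^t·E[r] = 0.048664, running G = 1.946462

G = 1.9465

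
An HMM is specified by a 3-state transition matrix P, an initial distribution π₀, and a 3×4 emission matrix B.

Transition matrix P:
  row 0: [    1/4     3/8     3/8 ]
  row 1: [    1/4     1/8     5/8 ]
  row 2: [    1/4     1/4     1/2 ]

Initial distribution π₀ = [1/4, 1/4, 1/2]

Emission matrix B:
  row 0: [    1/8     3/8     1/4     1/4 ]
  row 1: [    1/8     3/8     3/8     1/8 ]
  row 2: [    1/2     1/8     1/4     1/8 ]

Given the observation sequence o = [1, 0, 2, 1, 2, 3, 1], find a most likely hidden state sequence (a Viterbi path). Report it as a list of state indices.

t=0: δ = [9.375e-02, 9.375e-02, 6.250e-02]  (obs o_0=1)
t=1: δ = [2.930e-03, 4.395e-03, 2.930e-02]  ψ = [0, 0, 1]  (obs o_1=0)
t=2: δ = [1.831e-03, 2.747e-03, 3.662e-03]  ψ = [2, 2, 2]  (obs o_2=2)
t=3: δ = [3.433e-04, 3.433e-04, 2.289e-04]  ψ = [2, 2, 2]  (obs o_3=1)
t=4: δ = [2.146e-05, 4.828e-05, 5.364e-05]  ψ = [0, 0, 1]  (obs o_4=2)
t=5: δ = [3.353e-06, 1.676e-06, 3.772e-06]  ψ = [2, 2, 1]  (obs o_5=3)
t=6: δ = [3.536e-07, 4.715e-07, 2.357e-07]  ψ = [2, 0, 2]  (obs o_6=1)
backtrack: best end state = 1; path = [1, 2, 2, 1, 2, 0, 1]

path = [1, 2, 2, 1, 2, 0, 1]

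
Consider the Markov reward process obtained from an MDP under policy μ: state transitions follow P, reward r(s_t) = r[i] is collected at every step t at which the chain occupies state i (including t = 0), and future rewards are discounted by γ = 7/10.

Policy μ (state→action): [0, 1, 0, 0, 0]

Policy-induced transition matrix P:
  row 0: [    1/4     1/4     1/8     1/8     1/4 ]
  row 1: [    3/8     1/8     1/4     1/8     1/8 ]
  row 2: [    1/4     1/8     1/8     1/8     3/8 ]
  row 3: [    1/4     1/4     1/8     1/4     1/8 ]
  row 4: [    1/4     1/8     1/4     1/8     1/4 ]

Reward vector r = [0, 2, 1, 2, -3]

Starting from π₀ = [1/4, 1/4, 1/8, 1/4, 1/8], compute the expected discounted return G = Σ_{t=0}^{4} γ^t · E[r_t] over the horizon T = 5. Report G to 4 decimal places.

G = 1.0630

t=0: π = [0.2500, 0.2500, 0.1250, 0.2500, 0.1250], E[r] = 0.7500, γ^t·E[r] = 0.750000, running G = 0.750000
t=1: π = [0.2813, 0.1875, 0.1719, 0.1563, 0.2031], E[r] = 0.2500, γ^t·E[r] = 0.175000, running G = 0.925000
t=2: π = [0.2734, 0.1797, 0.1738, 0.1445, 0.2285], E[r] = 0.1367, γ^t·E[r] = 0.066992, running G = 0.991992
t=3: π = [0.2725, 0.1772, 0.1760, 0.1431, 0.2312], E[r] = 0.1230, γ^t·E[r] = 0.042205, running G = 1.034197
t=4: π = [0.2722, 0.1769, 0.1761, 0.1429, 0.2320], E[r] = 0.1198, γ^t·E[r] = 0.028767, running G = 1.062964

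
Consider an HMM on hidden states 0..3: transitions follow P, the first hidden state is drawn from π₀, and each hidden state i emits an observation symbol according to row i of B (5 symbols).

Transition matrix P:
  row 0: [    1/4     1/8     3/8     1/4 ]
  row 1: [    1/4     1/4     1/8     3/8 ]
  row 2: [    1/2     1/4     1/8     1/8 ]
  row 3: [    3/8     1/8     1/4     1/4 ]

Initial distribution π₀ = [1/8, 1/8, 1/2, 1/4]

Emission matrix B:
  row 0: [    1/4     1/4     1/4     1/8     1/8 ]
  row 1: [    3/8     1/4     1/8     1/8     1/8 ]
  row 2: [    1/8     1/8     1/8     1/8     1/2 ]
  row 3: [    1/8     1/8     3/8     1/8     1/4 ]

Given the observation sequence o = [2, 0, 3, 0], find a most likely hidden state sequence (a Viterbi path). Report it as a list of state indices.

path = [3, 0, 2, 0]

t=0: δ = [3.125e-02, 1.562e-02, 6.250e-02, 9.375e-02]  (obs o_0=2)
t=1: δ = [8.789e-03, 5.859e-03, 2.930e-03, 2.930e-03]  ψ = [3, 2, 3, 3]  (obs o_1=0)
t=2: δ = [2.747e-04, 1.831e-04, 4.120e-04, 2.747e-04]  ψ = [0, 1, 0, 0]  (obs o_2=3)
t=3: δ = [5.150e-05, 3.862e-05, 1.287e-05, 8.583e-06]  ψ = [2, 2, 0, 0]  (obs o_3=0)
backtrack: best end state = 0; path = [3, 0, 2, 0]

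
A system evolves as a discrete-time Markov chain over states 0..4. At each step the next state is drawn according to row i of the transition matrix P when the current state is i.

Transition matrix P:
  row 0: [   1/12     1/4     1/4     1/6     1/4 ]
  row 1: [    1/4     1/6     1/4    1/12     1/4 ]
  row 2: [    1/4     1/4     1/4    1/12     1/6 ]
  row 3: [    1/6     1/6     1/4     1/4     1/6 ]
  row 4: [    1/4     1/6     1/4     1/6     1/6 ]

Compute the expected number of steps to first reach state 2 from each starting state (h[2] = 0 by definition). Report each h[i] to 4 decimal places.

First-step conditioning: h[2] = 0; for i ≠ 2, h[i] = 1 + Σ_k P[i][k]·h[k].
  h[0] = 1 + 1/12·h[0] + 1/4·h[1] + 1/6·h[3] + 1/4·h[4]
  h[1] = 1 + 1/4·h[0] + 1/6·h[1] + 1/12·h[3] + 1/4·h[4]
  h[3] = 1 + 1/6·h[0] + 1/6·h[1] + 1/4·h[3] + 1/6·h[4]
  h[4] = 1 + 1/4·h[0] + 1/6·h[1] + 1/6·h[3] + 1/6·h[4]
Solving the 4×4 linear system over states ≠ 2 gives exactly h = [4, 4, 0, 4, 4] (h[2] = 0 is the target).

h = [4.0000, 4.0000, 0.0000, 4.0000, 4.0000]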